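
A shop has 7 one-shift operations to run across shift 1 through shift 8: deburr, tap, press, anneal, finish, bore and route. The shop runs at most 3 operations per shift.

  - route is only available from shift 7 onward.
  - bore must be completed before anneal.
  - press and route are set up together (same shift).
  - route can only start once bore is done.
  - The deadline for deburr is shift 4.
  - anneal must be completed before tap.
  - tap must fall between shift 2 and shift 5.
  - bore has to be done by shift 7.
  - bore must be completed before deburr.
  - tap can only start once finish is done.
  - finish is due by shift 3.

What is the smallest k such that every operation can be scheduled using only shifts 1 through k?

The precedence chain requires at least 3 distinct shifts.
With at most 3 per shift and 7 operations, at least 3 shifts are needed.
route can't be placed before shift 7, so the schedule must run through at least shift 7.
7 works (last occupied shift: shift 7): for example anneal -> shift 2, finish -> shift 1, bore -> shift 1, press -> shift 7, route -> shift 7, deburr -> shift 2, tap -> shift 3.

7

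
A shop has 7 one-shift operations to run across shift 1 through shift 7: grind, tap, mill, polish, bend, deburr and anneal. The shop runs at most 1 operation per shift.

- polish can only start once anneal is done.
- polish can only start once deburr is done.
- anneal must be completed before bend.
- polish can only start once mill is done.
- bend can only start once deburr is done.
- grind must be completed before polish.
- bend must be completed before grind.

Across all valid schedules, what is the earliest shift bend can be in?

Precedence pushes bend to at least shift 2; downstream work caps bend at shift 5.
bend at shift 3 is achievable: anneal in shift 2, polish in shift 6, grind in shift 4, tap in shift 7, deburr in shift 1, bend in shift 3, mill in shift 5.
Nothing earlier works — the capacity limit rule out every shift before shift 3.

shift 3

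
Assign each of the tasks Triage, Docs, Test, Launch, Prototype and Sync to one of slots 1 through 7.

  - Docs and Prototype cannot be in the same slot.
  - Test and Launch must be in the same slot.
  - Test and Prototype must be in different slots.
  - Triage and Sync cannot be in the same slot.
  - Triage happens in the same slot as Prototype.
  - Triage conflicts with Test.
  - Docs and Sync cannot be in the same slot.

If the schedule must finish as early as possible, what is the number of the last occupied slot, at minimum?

Check 2 slots directly (anything shorter is at least as hard).
Could 2 slots be enough, i.e. nothing placed later than 2? No: Triage, Docs and Sync must all be in different slots (Triage/Docs can't share; Triage/Sync can't share; Docs/Sync can't share), but only 2 slots are available: 3 tasks can't fit in 2 distinct slots.
So 2 slots is not enough.
3 works (last occupied slot: 3): for example Launch in 2, Sync in 3, Docs in 2, Test in 2, Prototype in 1, Triage in 1.

3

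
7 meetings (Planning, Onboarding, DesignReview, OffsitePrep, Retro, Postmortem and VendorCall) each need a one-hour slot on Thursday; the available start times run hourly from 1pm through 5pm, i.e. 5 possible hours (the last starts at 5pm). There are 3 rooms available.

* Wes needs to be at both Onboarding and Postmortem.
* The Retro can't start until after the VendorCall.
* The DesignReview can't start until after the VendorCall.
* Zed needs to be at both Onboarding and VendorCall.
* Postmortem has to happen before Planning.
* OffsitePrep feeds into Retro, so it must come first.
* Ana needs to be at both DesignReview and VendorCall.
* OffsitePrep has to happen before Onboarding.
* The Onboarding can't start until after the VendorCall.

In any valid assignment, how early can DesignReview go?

2pm

Precedence pushes DesignReview to at least 2pm.
DesignReview at 2pm is achievable: Postmortem -> 1pm; OffsitePrep -> 1pm; DesignReview -> 2pm; Planning -> 3pm; VendorCall -> 1pm; Onboarding -> 2pm; Retro -> 2pm.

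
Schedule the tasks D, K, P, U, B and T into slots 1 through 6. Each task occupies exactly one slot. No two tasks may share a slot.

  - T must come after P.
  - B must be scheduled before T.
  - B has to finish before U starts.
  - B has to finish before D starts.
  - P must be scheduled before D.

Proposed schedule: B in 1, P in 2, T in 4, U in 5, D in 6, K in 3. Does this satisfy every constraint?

B must be scheduled before T — holds.
No two tasks may share a slot — holds.
B has to finish before D starts — holds.
B has to finish before U starts — holds.
P must be scheduled before D — holds.
T must come after P — holds.

Valid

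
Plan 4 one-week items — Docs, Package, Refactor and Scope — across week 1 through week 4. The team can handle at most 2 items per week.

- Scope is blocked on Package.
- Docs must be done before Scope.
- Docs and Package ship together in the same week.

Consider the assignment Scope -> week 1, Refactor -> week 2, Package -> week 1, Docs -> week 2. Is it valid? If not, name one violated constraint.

The team can handle at most 2 items per week — holds.
Docs and Package ship together in the same week — violated.
Docs must be done before Scope — violated.
Scope is blocked on Package — violated.

No. Docs must be done before Scope is not satisfied.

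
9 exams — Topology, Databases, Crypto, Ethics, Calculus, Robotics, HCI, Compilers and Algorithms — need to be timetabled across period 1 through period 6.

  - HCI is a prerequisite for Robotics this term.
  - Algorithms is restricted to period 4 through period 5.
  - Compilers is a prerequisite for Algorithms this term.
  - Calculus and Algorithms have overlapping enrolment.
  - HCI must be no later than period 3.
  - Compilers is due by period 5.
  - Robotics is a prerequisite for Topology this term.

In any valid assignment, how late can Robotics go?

Precedence pushes Robotics to at least period 2; downstream work caps Robotics at period 5.
Robotics at period 5 is achievable: Topology=period 6; Databases=period 1; Algorithms=period 4; Ethics=period 1; Compilers=period 1; HCI=period 1; Calculus=period 1; Crypto=period 1; Robotics=period 5.

period 5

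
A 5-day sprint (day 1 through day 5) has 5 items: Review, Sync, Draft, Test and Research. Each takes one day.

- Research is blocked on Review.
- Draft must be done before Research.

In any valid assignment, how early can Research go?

Precedence pushes Research to at least day 2.
Research at day 2 is achievable: Test -> day 1, Draft -> day 1, Review -> day 1, Research -> day 2, Sync -> day 1.

day 2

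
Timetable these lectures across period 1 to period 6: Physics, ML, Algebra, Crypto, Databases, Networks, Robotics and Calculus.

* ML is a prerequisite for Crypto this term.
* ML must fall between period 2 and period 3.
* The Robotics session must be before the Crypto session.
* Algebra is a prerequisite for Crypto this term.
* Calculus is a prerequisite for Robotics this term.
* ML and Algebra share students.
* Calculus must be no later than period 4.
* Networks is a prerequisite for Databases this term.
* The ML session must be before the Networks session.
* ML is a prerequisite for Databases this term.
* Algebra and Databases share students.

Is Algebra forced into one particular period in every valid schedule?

No

Algebra can be period 1 (e.g. Databases -> period 4; Physics -> period 1; Algebra -> period 1; ML -> period 2; Networks -> period 3; Crypto -> period 3; Calculus -> period 1; Robotics -> period 2) or period 2 (e.g. Calculus -> period 1, Crypto -> period 4, Robotics -> period 2, ML -> period 3, Algebra -> period 2, Databases -> period 5, Physics -> period 1, Networks -> period 4).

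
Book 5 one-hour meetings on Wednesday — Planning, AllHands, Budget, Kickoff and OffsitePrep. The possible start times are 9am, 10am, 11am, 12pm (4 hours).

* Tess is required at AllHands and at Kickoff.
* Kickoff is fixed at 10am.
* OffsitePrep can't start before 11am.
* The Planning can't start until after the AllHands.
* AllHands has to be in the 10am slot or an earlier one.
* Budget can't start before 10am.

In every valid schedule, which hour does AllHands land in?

9am

AllHands's window is 9am–10am.
Kickoff is fixed at 10am, and AllHands can't share a hour with Kickoff.
So AllHands must be 9am.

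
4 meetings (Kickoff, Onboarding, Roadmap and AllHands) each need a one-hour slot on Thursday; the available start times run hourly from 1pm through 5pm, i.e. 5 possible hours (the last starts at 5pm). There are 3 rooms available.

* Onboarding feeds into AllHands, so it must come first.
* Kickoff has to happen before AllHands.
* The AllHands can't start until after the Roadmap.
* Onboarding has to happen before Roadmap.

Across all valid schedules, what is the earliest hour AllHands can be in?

Precedence pushes AllHands to at least 3pm.
AllHands at 3pm is achievable: AllHands=3pm; Roadmap=2pm; Onboarding=1pm; Kickoff=1pm.

3pm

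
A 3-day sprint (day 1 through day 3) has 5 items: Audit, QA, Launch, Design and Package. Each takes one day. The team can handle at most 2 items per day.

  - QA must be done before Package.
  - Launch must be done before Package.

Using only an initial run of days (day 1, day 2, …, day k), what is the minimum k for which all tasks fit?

The precedence chain requires at least 2 distinct days.
With at most 2 per day and 5 tasks, at least 3 days are needed.
3 works (last occupied day: day 3): for example Design in day 3, Launch in day 1, Audit in day 2, Package in day 2, QA in day 1.

3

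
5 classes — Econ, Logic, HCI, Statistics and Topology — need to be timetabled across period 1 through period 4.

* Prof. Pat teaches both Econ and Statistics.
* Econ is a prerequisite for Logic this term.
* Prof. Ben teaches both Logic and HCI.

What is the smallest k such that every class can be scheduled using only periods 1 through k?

The precedence chain requires at least 2 distinct periods.
2 works (last occupied period: period 2): for example HCI in period 1; Topology in period 1; Econ in period 1; Statistics in period 2; Logic in period 2.

2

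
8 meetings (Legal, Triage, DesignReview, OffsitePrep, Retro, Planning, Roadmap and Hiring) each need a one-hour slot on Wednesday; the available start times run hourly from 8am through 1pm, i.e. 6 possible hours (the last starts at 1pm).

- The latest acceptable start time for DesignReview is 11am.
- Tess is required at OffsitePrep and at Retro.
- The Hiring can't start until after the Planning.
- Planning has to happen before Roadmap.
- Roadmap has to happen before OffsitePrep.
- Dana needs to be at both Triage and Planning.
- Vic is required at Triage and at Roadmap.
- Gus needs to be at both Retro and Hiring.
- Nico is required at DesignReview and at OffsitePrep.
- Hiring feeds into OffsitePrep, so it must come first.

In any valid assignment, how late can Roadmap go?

12pm

Precedence pushes Roadmap to at least 9am; downstream work caps Roadmap at 12pm.
Roadmap at 12pm is achievable: Retro -> 8am; DesignReview -> 8am; OffsitePrep -> 1pm; Roadmap -> 12pm; Planning -> 8am; Legal -> 8am; Triage -> 9am; Hiring -> 9am.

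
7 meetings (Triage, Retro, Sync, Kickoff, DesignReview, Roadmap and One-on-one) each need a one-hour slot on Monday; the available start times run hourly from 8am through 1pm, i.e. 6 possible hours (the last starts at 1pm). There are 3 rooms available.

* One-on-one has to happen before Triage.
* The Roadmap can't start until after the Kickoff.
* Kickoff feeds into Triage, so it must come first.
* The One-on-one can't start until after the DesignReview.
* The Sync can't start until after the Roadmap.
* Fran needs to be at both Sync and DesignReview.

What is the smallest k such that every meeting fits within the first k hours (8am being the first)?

The precedence chain requires at least 3 distinct hours.
With at most 3 per hour and 7 meetings, at least 3 hours are needed.
3 works (last occupied hour: 10am): for example DesignReview in 8am, One-on-one in 9am, Roadmap in 9am, Kickoff in 8am, Triage in 10am, Retro in 8am, Sync in 10am.

3 hours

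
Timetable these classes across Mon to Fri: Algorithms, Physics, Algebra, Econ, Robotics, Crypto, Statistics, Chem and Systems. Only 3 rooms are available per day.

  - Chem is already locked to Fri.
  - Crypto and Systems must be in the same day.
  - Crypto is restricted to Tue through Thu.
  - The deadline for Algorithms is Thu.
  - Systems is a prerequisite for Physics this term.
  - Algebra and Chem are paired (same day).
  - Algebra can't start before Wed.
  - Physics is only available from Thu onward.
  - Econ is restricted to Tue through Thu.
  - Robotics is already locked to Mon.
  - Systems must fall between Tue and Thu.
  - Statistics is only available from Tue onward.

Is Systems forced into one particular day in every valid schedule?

Systems can be Tue (e.g. Algebra in Fri, Statistics in Wed, Robotics in Mon, Crypto in Tue, Systems in Tue, Chem in Fri, Econ in Tue, Physics in Thu, Algorithms in Mon) or Wed (e.g. Algebra -> Fri, Chem -> Fri, Physics -> Thu, Systems -> Wed, Crypto -> Wed, Statistics -> Tue, Econ -> Tue, Robotics -> Mon, Algorithms -> Mon).

No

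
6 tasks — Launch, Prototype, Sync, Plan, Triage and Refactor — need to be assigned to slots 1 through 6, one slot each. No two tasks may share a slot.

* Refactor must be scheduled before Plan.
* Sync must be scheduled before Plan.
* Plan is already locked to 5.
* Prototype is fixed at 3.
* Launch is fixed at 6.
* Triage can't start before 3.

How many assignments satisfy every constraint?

2

Enumerating: Triage in 4, Prototype in 3, Sync in 1, Plan in 5, Launch in 6, Refactor in 2 | Launch -> 6; Prototype -> 3; Plan -> 5; Triage -> 4; Sync -> 2; Refactor -> 1.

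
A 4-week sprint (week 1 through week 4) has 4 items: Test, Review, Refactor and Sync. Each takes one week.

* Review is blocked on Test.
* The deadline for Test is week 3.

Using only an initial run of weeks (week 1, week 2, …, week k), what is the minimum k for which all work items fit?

2 weeks

The precedence chain requires at least 2 distinct weeks.
2 works (last occupied week: week 2): for example Review -> week 2, Test -> week 1, Sync -> week 1, Refactor -> week 1.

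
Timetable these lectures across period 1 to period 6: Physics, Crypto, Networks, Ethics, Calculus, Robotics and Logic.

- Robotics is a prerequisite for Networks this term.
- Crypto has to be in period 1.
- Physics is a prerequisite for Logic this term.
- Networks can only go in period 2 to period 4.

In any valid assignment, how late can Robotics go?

period 3

Downstream work caps Robotics at period 3.
Robotics at period 3 is achievable: Ethics in period 1; Calculus in period 1; Networks in period 4; Crypto in period 1; Physics in period 1; Robotics in period 3; Logic in period 2.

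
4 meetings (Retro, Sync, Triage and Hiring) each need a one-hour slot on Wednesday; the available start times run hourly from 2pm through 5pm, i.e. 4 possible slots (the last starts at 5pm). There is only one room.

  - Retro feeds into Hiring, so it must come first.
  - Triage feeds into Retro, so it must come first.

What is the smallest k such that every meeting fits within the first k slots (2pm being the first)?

4

The precedence chain requires at least 3 distinct slots.
With at most 1 per slot and 4 meetings, at least 4 slots are needed.
4 works (last occupied slot: 5pm): for example Triage -> 2pm, Sync -> 5pm, Hiring -> 4pm, Retro -> 3pm.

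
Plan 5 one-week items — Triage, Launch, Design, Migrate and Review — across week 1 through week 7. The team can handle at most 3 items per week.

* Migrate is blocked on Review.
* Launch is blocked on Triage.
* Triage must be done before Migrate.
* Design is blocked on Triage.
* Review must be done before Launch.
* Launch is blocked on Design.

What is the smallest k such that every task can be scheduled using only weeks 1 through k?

The precedence chain requires at least 3 distinct weeks.
With at most 3 per week and 5 tasks, at least 2 weeks are needed.
3 works (last occupied week: week 3): for example Design in week 2; Triage in week 1; Migrate in week 2; Review in week 1; Launch in week 3.

3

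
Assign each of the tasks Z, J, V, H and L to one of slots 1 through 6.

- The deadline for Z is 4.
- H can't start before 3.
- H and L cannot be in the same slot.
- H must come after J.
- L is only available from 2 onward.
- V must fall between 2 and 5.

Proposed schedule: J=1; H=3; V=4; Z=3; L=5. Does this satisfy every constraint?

Yes

V must fall between 2 and 5 — holds.
L is only available from 2 onward — holds.
H must come after J — holds.
H and L cannot be in the same slot — holds.
The deadline for Z is 4 — holds.
H can't start before 3 — holds.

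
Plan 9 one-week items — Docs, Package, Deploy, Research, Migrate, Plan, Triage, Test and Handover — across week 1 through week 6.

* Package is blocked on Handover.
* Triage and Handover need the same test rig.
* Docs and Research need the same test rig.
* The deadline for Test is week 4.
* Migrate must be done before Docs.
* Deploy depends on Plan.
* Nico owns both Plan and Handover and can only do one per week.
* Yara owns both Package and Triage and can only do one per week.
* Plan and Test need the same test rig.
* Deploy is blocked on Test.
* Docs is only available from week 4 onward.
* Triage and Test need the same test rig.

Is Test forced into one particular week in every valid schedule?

No

Test can be week 1 (e.g. Docs in week 4, Triage in week 3, Handover in week 1, Research in week 1, Test in week 1, Plan in week 2, Migrate in week 1, Deploy in week 3, Package in week 2) or week 2 (e.g. Test in week 2, Package in week 3, Deploy in week 3, Docs in week 4, Plan in week 1, Handover in week 2, Research in week 1, Migrate in week 1, Triage in week 1).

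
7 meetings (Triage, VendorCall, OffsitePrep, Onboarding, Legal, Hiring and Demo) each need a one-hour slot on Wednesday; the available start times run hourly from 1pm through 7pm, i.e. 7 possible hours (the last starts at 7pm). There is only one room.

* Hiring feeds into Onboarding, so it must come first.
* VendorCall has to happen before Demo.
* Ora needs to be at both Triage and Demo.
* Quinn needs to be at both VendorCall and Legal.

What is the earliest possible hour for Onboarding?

Precedence pushes Onboarding to at least 2pm.
Onboarding at 2pm is achievable: OffsitePrep=6pm; Onboarding=2pm; Hiring=1pm; VendorCall=3pm; Triage=5pm; Legal=7pm; Demo=4pm.

2pm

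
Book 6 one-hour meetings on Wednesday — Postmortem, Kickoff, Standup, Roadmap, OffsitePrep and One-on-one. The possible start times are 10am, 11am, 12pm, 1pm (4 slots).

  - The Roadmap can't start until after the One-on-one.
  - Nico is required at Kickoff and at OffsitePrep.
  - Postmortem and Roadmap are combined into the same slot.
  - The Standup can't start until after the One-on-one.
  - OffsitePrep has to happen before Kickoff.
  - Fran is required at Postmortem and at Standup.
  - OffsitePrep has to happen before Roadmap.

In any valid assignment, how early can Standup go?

11am

Precedence pushes Standup to at least 11am.
Standup at 11am is achievable: One-on-one in 10am, OffsitePrep in 10am, Roadmap in 12pm, Postmortem in 12pm, Standup in 11am, Kickoff in 11am.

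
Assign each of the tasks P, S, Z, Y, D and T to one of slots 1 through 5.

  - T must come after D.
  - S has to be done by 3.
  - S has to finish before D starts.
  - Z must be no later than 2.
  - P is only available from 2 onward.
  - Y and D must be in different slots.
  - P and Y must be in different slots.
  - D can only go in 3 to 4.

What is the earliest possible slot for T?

Precedence pushes T to at least 4.
T at 4 is achievable: P -> 2; Y -> 1; Z -> 1; D -> 3; S -> 1; T -> 4.

4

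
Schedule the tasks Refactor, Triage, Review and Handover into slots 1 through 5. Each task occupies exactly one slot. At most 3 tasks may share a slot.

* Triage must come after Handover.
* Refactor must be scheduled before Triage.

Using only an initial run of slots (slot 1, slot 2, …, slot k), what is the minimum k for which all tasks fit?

The precedence chain requires at least 2 distinct slots.
With at most 3 per slot and 4 tasks, at least 2 slots are needed.
2 works (last occupied slot: 2): for example Handover=1; Triage=2; Review=1; Refactor=1.

2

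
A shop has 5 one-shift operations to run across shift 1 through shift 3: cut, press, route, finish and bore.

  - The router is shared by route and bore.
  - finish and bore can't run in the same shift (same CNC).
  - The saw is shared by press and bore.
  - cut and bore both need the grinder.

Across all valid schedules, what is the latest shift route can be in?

shift 3

route at shift 3 is achievable: bore=shift 2, cut=shift 1, finish=shift 1, route=shift 3, press=shift 1.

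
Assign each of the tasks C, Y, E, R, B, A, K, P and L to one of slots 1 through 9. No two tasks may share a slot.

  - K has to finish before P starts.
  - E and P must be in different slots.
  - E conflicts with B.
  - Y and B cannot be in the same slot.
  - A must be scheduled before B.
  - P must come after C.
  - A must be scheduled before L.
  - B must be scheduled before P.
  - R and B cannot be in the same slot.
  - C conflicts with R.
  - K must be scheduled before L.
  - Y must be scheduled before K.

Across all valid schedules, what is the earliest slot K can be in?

Precedence pushes K to at least 2; downstream work caps K at 8.
K at 2 is achievable: P -> 6; B -> 4; Y -> 1; K -> 2; A -> 3; E -> 8; L -> 7; C -> 5; R -> 9.

2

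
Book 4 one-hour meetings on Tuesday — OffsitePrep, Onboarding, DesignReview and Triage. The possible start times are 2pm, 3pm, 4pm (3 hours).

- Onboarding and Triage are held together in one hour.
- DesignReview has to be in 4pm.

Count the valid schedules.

9

Splitting on OffsitePrep: it can be 2pm (3), 3pm (3), 4pm (3). Listing each branch's schedules as (Onboarding, DesignReview, Triage):
OffsitePrep=2pm: (2pm,4pm,2pm) (3pm,4pm,3pm) (4pm,4pm,4pm) — 3.
OffsitePrep=3pm: (2pm,4pm,2pm) (3pm,4pm,3pm) (4pm,4pm,4pm) — 3.
OffsitePrep=4pm: (2pm,4pm,2pm) (3pm,4pm,3pm) (4pm,4pm,4pm) — 3.
Summing: 3 + 3 + 3 = 9.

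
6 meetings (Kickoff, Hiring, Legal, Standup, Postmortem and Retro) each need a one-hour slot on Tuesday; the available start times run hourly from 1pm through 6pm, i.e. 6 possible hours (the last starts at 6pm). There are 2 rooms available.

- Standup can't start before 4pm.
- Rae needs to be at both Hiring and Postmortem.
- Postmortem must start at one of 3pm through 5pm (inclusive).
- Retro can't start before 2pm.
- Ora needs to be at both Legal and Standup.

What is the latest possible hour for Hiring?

Hiring at 6pm is achievable: Hiring in 6pm, Standup in 4pm, Kickoff in 1pm, Retro in 2pm, Postmortem in 3pm, Legal in 1pm.

6pm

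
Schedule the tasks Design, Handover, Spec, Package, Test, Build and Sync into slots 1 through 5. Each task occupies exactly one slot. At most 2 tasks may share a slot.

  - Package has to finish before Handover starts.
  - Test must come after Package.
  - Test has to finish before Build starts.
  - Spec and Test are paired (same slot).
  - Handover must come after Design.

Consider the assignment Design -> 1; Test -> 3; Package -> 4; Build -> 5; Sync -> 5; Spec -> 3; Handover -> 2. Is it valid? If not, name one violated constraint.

Invalid. Package has to finish before Handover starts.

Test has to finish before Build starts — holds.
Handover must come after Design — holds.
Package has to finish before Handover starts — violated.
At most 2 tasks may share a slot — holds.
Spec and Test are paired (same slot) — holds.
Test must come after Package — violated.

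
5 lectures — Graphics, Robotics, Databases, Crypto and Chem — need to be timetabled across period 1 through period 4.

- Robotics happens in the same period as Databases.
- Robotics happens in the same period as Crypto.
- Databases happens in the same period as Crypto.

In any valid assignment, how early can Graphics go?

period 1

Graphics at period 1 is achievable: Robotics=period 1, Crypto=period 1, Databases=period 1, Graphics=period 1, Chem=period 1.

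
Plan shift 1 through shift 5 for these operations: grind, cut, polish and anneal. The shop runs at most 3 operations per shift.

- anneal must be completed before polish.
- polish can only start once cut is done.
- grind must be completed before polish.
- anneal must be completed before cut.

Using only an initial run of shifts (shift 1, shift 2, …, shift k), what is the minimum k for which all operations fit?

The precedence chain requires at least 3 distinct shifts.
With at most 3 per shift and 4 operations, at least 2 shifts are needed.
3 works (last occupied shift: shift 3): for example polish in shift 3; anneal in shift 1; grind in shift 1; cut in shift 2.

3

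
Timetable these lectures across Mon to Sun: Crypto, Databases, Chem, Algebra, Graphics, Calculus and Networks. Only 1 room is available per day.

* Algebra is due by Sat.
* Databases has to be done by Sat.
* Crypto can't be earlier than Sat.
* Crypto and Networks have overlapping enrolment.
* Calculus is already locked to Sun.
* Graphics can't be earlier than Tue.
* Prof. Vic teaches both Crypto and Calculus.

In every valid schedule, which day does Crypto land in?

Crypto's window is Sat–Sun.
Calculus is fixed at Sun, and Crypto can't share a day with Calculus.
So Crypto must be Sat.

Sat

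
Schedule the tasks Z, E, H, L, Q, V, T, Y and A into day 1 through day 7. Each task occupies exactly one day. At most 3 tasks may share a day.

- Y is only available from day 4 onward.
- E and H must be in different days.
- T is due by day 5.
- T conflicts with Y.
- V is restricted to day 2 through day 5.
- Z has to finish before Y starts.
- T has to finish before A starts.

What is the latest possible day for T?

day 5

T's own window allows nothing later than day 5.
T at day 5 is achievable: H in day 2, V in day 2, Q in day 2, Z in day 1, T in day 5, A in day 6, E in day 1, Y in day 4, L in day 1.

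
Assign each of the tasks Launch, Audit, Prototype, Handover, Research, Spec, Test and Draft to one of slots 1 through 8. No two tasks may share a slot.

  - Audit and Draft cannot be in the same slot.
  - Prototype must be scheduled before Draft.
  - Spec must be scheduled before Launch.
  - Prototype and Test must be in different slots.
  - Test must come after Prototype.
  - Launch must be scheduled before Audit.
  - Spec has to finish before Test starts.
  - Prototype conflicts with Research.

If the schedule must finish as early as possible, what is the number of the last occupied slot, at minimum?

8

The precedence chain requires at least 3 distinct slots.
With at most 1 per slot and 8 tasks, at least 8 slots are needed.
8 works (last occupied slot: 8): for example Audit in 5, Draft in 6, Test in 4, Launch in 2, Handover in 7, Prototype in 3, Spec in 1, Research in 8.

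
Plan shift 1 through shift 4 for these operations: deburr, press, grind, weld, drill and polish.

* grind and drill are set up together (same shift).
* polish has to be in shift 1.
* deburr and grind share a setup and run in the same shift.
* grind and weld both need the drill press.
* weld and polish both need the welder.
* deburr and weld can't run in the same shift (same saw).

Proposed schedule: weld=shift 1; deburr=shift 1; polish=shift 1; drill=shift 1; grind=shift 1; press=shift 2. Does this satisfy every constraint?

grind and weld both need the drill press — violated.
deburr and weld can't run in the same shift (same saw) — violated.
grind and drill are set up together (same shift) — holds.
weld and polish both need the welder — violated.
polish has to be in shift 1 — holds.
deburr and grind share a setup and run in the same shift — holds.

Invalid. deburr and weld can't run in the same shift (same saw).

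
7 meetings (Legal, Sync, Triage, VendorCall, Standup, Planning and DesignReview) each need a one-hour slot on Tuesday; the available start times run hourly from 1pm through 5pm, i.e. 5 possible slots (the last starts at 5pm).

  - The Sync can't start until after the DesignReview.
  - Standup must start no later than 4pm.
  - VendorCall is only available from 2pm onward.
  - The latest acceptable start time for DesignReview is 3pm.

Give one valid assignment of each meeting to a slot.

Legal -> 1pm, Triage -> 1pm, Planning -> 1pm, DesignReview -> 1pm, Standup -> 1pm, Sync -> 2pm, VendorCall -> 2pm

Checking: DesignReview(1pm) before Sync(2pm); VendorCall=2pm in [2pm,5pm]; Standup=1pm in [1pm,4pm]; DesignReview=1pm in [1pm,3pm].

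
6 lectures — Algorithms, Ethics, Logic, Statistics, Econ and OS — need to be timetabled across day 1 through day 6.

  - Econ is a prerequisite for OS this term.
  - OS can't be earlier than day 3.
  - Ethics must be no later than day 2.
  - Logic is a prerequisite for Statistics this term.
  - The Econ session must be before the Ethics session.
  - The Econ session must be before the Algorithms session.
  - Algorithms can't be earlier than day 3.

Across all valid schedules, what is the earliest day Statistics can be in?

day 2

Precedence pushes Statistics to at least day 2.
Statistics at day 2 is achievable: Algorithms=day 3; Logic=day 1; Econ=day 1; Ethics=day 2; OS=day 3; Statistics=day 2.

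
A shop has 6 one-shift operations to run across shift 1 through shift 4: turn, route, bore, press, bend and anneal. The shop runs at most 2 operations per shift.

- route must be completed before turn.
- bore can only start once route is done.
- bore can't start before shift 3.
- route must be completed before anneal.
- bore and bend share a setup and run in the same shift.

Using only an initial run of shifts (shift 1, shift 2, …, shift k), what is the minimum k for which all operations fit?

3 shifts

The precedence chain requires at least 2 distinct shifts.
With at most 2 per shift and 6 operations, at least 3 shifts are needed.
bore can't be placed before shift 3, so the schedule must run through at least shift 3.
3 works (last occupied shift: shift 3): for example turn in shift 2; route in shift 1; bend in shift 3; anneal in shift 2; bore in shift 3; press in shift 1.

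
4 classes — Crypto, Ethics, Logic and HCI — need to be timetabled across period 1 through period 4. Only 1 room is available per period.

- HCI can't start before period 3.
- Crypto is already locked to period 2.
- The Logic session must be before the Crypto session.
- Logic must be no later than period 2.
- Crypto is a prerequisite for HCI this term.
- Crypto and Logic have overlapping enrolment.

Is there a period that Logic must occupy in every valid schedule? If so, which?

Logic's window is period 1–period 2.
Crypto is fixed at period 2, and Logic can't share a period with Crypto.
So Logic must be period 1.

period 1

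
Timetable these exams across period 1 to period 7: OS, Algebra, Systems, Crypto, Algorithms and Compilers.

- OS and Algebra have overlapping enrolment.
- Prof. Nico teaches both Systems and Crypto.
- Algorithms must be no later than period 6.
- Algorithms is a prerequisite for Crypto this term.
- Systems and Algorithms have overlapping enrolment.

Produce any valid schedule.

Systems in period 3; Algorithms in period 1; Compilers in period 1; OS in period 1; Crypto in period 2; Algebra in period 2

Checking: Algorithms(period 1) before Crypto(period 2); OS(period 1) != Algebra(period 2); Systems(period 3) != Algorithms(period 1); Systems(period 3) != Crypto(period 2); Algorithms=period 1 in [period 1,period 6].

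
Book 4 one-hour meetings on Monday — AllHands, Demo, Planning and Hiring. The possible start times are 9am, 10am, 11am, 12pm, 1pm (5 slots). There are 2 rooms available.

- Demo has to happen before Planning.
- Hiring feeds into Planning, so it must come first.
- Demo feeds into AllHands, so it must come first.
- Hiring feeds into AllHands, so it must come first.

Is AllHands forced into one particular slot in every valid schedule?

AllHands can be 10am (e.g. Hiring=9am; Planning=10am; Demo=9am; AllHands=10am) or 11am (e.g. Demo -> 9am; Hiring -> 9am; AllHands -> 11am; Planning -> 10am).

No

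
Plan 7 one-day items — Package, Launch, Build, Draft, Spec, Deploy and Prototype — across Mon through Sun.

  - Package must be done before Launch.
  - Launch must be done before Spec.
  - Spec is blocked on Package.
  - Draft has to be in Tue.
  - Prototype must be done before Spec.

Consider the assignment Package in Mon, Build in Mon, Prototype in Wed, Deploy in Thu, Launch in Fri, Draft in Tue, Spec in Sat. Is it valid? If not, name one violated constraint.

Package must be done before Launch — holds.
Prototype must be done before Spec — holds.
Draft has to be in Tue — holds.
Launch must be done before Spec — holds.
Spec is blocked on Package — holds.

Yes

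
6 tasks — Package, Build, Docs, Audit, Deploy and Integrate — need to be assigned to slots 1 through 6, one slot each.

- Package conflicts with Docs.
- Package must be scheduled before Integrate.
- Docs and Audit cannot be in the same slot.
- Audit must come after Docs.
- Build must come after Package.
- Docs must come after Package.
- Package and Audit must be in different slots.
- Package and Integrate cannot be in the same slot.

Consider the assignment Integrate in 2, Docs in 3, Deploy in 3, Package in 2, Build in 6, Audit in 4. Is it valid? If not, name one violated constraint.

Package and Audit must be in different slots — holds.
Build must come after Package — holds.
Package and Integrate cannot be in the same slot — violated.
Docs must come after Package — holds.
Docs and Audit cannot be in the same slot — holds.
Package must be scheduled before Integrate — violated.
Package conflicts with Docs — holds.
Audit must come after Docs — holds.

No. Package and Integrate cannot be in the same slot is not satisfied.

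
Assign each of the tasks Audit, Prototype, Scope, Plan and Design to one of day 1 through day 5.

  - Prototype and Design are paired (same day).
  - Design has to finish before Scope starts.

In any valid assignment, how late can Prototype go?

Prototype must be in the same day as Design, which can't be after day 4, so Prototype is at most day 4.
Prototype at day 4 is achievable: Scope -> day 5; Design -> day 4; Plan -> day 1; Prototype -> day 4; Audit -> day 1.

day 4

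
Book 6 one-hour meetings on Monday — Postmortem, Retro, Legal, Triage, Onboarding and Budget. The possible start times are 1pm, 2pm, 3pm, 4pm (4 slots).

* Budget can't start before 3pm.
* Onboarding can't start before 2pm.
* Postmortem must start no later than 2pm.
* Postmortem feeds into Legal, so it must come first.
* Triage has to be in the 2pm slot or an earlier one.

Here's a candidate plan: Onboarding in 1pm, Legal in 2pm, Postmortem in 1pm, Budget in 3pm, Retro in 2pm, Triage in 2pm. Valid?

No — it violates: Onboarding can't start before 2pm

Triage has to be in the 2pm slot or an earlier one — holds.
Postmortem feeds into Legal, so it must come first — holds.
Postmortem must start no later than 2pm — holds.
Onboarding can't start before 2pm — violated.
Budget can't start before 3pm — holds.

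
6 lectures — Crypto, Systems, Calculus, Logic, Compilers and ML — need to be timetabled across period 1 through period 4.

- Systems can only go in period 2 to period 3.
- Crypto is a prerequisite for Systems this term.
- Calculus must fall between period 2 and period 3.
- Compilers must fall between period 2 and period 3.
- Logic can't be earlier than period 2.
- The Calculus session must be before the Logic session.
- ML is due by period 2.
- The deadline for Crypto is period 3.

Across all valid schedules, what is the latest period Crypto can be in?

period 2

Crypto's own window allows nothing later than period 3; downstream work caps Crypto at period 2.
Crypto at period 2 is achievable: Systems -> period 3, Logic -> period 3, Crypto -> period 2, Compilers -> period 2, Calculus -> period 2, ML -> period 1.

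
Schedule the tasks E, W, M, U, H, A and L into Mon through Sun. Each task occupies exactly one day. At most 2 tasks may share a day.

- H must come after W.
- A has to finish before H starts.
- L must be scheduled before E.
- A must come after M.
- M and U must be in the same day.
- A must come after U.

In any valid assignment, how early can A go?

Tue

Precedence pushes A to at least Tue; downstream work caps A at Sat.
A at Tue is achievable: M=Mon; L=Wed; A=Tue; E=Thu; H=Wed; U=Mon; W=Tue.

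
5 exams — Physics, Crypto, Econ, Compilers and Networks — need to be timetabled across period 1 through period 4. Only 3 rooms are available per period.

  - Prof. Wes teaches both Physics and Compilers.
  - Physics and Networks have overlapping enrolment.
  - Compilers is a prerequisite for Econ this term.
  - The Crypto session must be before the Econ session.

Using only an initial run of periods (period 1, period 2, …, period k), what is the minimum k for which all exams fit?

2 periods

The precedence chain requires at least 2 distinct periods.
With at most 3 per period and 5 exams, at least 2 periods are needed.
2 works (last occupied period: period 2): for example Econ in period 2; Compilers in period 1; Networks in period 1; Crypto in period 1; Physics in period 2.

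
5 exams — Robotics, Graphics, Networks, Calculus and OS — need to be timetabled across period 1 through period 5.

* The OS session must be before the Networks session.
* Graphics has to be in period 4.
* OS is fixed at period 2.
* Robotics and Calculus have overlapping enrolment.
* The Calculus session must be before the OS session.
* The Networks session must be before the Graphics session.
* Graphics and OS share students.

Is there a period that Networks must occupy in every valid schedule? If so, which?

OS is fixed at period 2 and must come before Networks, so Networks is at least period 3.
Graphics is fixed at period 4 and must come after Networks, so Networks is at most period 3.
So Networks must be period 3.

period 3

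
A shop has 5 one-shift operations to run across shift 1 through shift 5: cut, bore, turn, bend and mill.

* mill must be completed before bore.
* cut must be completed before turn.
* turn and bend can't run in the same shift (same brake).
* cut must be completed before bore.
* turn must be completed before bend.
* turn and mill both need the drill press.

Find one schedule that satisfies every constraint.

cut=shift 1; bend=shift 3; bore=shift 2; turn=shift 2; mill=shift 1

Checking: cut(shift 1) before bore(shift 2); turn(shift 2) before bend(shift 3); cut(shift 1) before turn(shift 2); mill(shift 1) before bore(shift 2); turn(shift 2) != bend(shift 3); turn(shift 2) != mill(shift 1).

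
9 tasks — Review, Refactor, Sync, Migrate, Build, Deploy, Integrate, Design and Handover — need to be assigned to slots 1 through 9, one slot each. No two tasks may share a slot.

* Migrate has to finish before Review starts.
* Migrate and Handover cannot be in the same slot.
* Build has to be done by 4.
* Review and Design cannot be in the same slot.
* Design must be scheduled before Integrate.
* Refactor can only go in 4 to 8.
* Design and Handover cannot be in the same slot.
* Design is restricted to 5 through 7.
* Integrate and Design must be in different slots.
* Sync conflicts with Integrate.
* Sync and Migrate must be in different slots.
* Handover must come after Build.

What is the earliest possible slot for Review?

2

Precedence pushes Review to at least 2.
Review at 2 is achievable: Design=5; Handover=7; Review=2; Build=3; Migrate=1; Sync=8; Deploy=9; Refactor=4; Integrate=6.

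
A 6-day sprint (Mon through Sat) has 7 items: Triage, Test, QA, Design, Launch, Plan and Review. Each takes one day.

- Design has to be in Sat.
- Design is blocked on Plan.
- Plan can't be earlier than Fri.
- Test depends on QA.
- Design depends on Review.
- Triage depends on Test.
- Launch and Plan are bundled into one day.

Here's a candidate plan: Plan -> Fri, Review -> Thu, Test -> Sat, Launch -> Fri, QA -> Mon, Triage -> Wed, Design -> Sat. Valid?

Triage depends on Test — violated.
Launch and Plan are bundled into one day — holds.
Design has to be in Sat — holds.
Plan can't be earlier than Fri — holds.
Test depends on QA — holds.
Design is blocked on Plan — holds.
Design depends on Review — holds.

Invalid. Triage depends on Test.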